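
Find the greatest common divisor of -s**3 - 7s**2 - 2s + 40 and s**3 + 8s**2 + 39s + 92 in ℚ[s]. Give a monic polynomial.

Repeated division with remainder:
  -s**3 - 7s**2 - 2s + 40 = (-1)(s**3 + 8s**2 + 39s + 92) + (s**2 + 37s + 132)
  s**3 + 8s**2 + 39s + 92 = (s - 29)(s**2 + 37s + 132) + (980s + 3920)
  s**2 + 37s + 132 = ((1/980)s + 33/980)(980s + 3920) + (0)
Last nonzero remainder: 980s + 3920. Dividing through by 980 gives the monic gcd s + 4.

s + 4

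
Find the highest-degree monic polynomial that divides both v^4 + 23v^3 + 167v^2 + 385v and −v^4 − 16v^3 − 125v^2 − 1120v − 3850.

Euclidean algorithm in ℚ[v]:
  v^4 + 23v^3 + 167v^2 + 385v = (−1)(−v^4 − 16v^3 − 125v^2 − 1120v − 3850) + (7v^3 + 42v^2 − 735v − 3850)
  −v^4 − 16v^3 − 125v^2 − 1120v − 3850 = (−(1/7)v − 10/7)(7v^3 + 42v^2 − 735v − 3850) + (−170v^2 − 2720v − 9350)
  7v^3 + 42v^2 − 735v − 3850 = (−(7/170)v + 7/17)(−170v^2 − 2720v − 9350) + (0)
Last nonzero remainder: −170v^2 − 2720v − 9350. Dividing through by −170 gives the monic gcd v^2 + 16v + 55.

v^2 + 16v + 55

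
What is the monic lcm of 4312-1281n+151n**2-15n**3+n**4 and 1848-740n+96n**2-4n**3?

284592-157850n+36055n**2-4838n**3+472n**4-32n**5+n**6

Apply the Euclidean algorithm:
  n**4-15n**3+151n**2-1281n+4312 = (-(1/4)n-9/4)(-4n**3+96n**2-740n+1848) + (182n**2-2484n+8470)
  -4n**3+96n**2-740n+1848 = (-(2/91)n+1884/8281)(182n**2-2484n+8470) + ((93456/8281)n-93456/1183)
  182n**2-2484n+8470 = ((753571/46728)n-455455/4248)((93456/8281)n-93456/1183) + (0)
Last nonzero remainder: (93456/8281)n-93456/1183. Dividing through by 93456/8281 gives the monic gcd n-7.
Then lcm(f, g) = f·g / gcd(f, g); expanding and making the result monic gives the answer.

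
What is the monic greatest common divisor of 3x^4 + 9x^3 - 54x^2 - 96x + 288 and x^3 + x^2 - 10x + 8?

Apply the Euclidean algorithm:
  3x^4 + 9x^3 - 54x^2 - 96x + 288 = (3x + 6)(x^3 + x^2 - 10x + 8) + (-30x^2 - 60x + 240)
  x^3 + x^2 - 10x + 8 = (-(1/30)x + 1/30)(-30x^2 - 60x + 240) + (0)
Last nonzero remainder: -30x^2 - 60x + 240. Dividing through by -30 gives the monic gcd x^2 + 2x - 8.

x^2 + 2x - 8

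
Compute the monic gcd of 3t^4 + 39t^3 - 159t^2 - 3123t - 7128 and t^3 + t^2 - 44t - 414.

t - 9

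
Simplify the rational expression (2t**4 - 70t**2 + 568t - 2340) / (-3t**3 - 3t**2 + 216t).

Euclidean algorithm in ℚ[t]:
  2t**4 - 70t**2 + 568t - 2340 = (-(2/3)t + 2/3)(-3t**3 - 3t**2 + 216t) + (76t**2 + 424t - 2340)
  -3t**3 - 3t**2 + 216t = (-(3/76)t + 261/1444)(76t**2 + 424t - 2340) + ((16965/361)t + 152685/361)
  76t**2 + 424t - 2340 = ((27436/16965)t - 1444/261)((16965/361)t + 152685/361) + (0)
Last nonzero remainder: (16965/361)t + 152685/361. Dividing through by 16965/361 gives the monic gcd t + 9.
Cancel t + 9 from numerator and denominator to get the reduced form.

(-2t**3 + 18t**2 - 92t + 260)/(3t**2 - 24t)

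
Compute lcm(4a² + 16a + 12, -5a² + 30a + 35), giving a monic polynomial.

By polynomial division,
  4a² + 16a + 12 = (-4/5)(-5a² + 30a + 35) + (40a + 40)
  -5a² + 30a + 35 = (-(1/8)a + 7/8)(40a + 40) + (0)
Last nonzero remainder: 40a + 40. Dividing through by 40 gives the monic gcd a + 1.
Then lcm(f, g) = f·g / gcd(f, g); expanding and making the result monic gives the answer.

a³ - 3a² - 25a - 21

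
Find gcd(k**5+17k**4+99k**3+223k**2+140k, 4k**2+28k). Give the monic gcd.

k**2+7k

By polynomial division,
  k**5+17k**4+99k**3+223k**2+140k = ((1/4)k**3+(5/2)k**2+(29/4)k+5)(4k**2+28k) + (0)
Last nonzero remainder: 4k**2+28k. Dividing through by 4 gives the monic gcd k**2+7k.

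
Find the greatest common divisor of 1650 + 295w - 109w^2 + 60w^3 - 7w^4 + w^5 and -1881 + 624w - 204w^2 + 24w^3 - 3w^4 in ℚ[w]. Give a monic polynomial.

33 - 4w + w^2

By polynomial division,
  w^5 - 7w^4 + 60w^3 - 109w^2 + 295w + 1650 = (-(1/3)w - 1/3)(-3w^4 + 24w^3 - 204w^2 + 624w - 1881) + (31w^2 - 124w + 1023)
  -3w^4 + 24w^3 - 204w^2 + 624w - 1881 = (-(3/31)w^2 + (12/31)w - 57/31)(31w^2 - 124w + 1023) + (0)
Last nonzero remainder: 31w^2 - 124w + 1023. Dividing through by 31 gives the monic gcd w^2 - 4w + 33.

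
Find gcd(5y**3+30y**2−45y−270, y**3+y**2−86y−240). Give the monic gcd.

y+3

Apply the Euclidean algorithm:
  5y**3+30y**2−45y−270 = (5)(y**3+y**2−86y−240) + (25y**2+385y+930)
  y**3+y**2−86y−240 = ((1/25)y−72/125)(25y**2+385y+930) + ((2464/25)y+7392/25)
  25y**2+385y+930 = ((625/2464)y+3875/1232)((2464/25)y+7392/25) + (0)
Last nonzero remainder: (2464/25)y+7392/25. Dividing through by 2464/25 gives the monic gcd y+3.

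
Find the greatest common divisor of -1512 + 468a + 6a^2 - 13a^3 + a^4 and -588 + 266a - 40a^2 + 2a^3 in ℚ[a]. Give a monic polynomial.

42 - 13a + a^2

Euclidean algorithm in ℚ[a]:
  a^4 - 13a^3 + 6a^2 + 468a - 1512 = ((1/2)a + 7/2)(2a^3 - 40a^2 + 266a - 588) + (13a^2 - 169a + 546)
  2a^3 - 40a^2 + 266a - 588 = ((2/13)a - 14/13)(13a^2 - 169a + 546) + (0)
Last nonzero remainder: 13a^2 - 169a + 546. Dividing through by 13 gives the monic gcd a^2 - 13a + 42.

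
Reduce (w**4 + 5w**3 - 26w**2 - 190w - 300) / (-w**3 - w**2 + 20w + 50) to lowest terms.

Euclidean algorithm in ℚ[w]:
  w**4 + 5w**3 - 26w**2 - 190w - 300 = (-w - 4)(-w**3 - w**2 + 20w + 50) + (-10w**2 - 60w - 100)
  -w**3 - w**2 + 20w + 50 = ((1/10)w - 1/2)(-10w**2 - 60w - 100) + (0)
Last nonzero remainder: -10w**2 - 60w - 100. Dividing through by -10 gives the monic gcd w**2 + 6w + 10.
Cancel w**2 + 6w + 10 from numerator and denominator to get the reduced form.

(-w**2 + w + 30)/(w - 5)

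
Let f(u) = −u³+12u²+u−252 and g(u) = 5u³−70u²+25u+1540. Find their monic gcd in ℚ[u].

By polynomial division,
  −u³+12u²+u−252 = (−1/5)(5u³−70u²+25u+1540) + (−2u²+6u+56)
  5u³−70u²+25u+1540 = (−(5/2)u+55/2)(−2u²+6u+56) + (0)
Last nonzero remainder: −2u²+6u+56. Dividing through by −2 gives the monic gcd u²−3u−28.

u²−3u−28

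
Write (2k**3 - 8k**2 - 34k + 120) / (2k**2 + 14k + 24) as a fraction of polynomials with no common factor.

By polynomial division,
  2k**3 - 8k**2 - 34k + 120 = (k - 11)(2k**2 + 14k + 24) + (96k + 384)
  2k**2 + 14k + 24 = ((1/48)k + 1/16)(96k + 384) + (0)
Last nonzero remainder: 96k + 384. Dividing through by 96 gives the monic gcd k + 4.
Cancel k + 4 from numerator and denominator to get the reduced form.

(k**2 - 8k + 15)/(k + 3)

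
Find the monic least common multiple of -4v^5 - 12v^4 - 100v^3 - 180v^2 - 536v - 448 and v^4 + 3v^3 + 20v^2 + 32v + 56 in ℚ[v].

v^7 + 5v^6 + 35v^5 + 107v^4 + 324v^3 + 560v^2 + 760v + 448

Repeated division with remainder:
  -4v^5 - 12v^4 - 100v^3 - 180v^2 - 536v - 448 = (-4v)(v^4 + 3v^3 + 20v^2 + 32v + 56) + (-20v^3 - 52v^2 - 312v - 448)
  v^4 + 3v^3 + 20v^2 + 32v + 56 = (-(1/20)v - 1/50)(-20v^3 - 52v^2 - 312v - 448) + ((84/25)v^2 + (84/25)v + 1176/25)
  -20v^3 - 52v^2 - 312v - 448 = (-(125/21)v - 200/21)((84/25)v^2 + (84/25)v + 1176/25) + (0)
Last nonzero remainder: (84/25)v^2 + (84/25)v + 1176/25. Dividing through by 84/25 gives the monic gcd v^2 + v + 14.
Then lcm(f, g) = f·g / gcd(f, g); expanding and making the result monic gives the answer.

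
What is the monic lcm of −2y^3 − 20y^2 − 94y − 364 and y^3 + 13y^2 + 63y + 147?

Euclidean algorithm in ℚ[y]:
  −2y^3 − 20y^2 − 94y − 364 = (−2)(y^3 + 13y^2 + 63y + 147) + (6y^2 + 32y − 70)
  y^3 + 13y^2 + 63y + 147 = ((1/6)y + 23/18)(6y^2 + 32y − 70) + ((304/9)y + 2128/9)
  6y^2 + 32y − 70 = ((27/152)y − 45/152)((304/9)y + 2128/9) + (0)
Last nonzero remainder: (304/9)y + 2128/9. Dividing through by 304/9 gives the monic gcd y + 7.
Then lcm(f, g) = f·g / gcd(f, g); expanding and making the result monic gives the answer.

y^5 + 16y^4 + 128y^3 + 674y^2 + 2079y + 3822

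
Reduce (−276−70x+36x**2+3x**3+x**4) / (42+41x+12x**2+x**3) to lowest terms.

(−138+34x+x**2+x**3)/(21+10x+x**2)

By polynomial division,
  x**4+3x**3+36x**2−70x−276 = (x−9)(x**3+12x**2+41x+42) + (103x**2+257x+102)
  x**3+12x**2+41x+42 = ((1/103)x+979/10609)(103x**2+257x+102) + ((172860/10609)x+345720/10609)
  103x**2+257x+102 = ((1092727/172860)x+180353/57620)((172860/10609)x+345720/10609) + (0)
Last nonzero remainder: (172860/10609)x+345720/10609. Dividing through by 172860/10609 gives the monic gcd x+2.
Cancel x+2 from numerator and denominator to get the reduced form.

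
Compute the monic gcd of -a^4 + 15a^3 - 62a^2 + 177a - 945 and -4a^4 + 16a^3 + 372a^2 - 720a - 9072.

a^2 - 16a + 63

Apply the Euclidean algorithm:
  -a^4 + 15a^3 - 62a^2 + 177a - 945 = (1/4)(-4a^4 + 16a^3 + 372a^2 - 720a - 9072) + (11a^3 - 155a^2 + 357a + 1323)
  -4a^4 + 16a^3 + 372a^2 - 720a - 9072 = (-(4/11)a - 444/121)(11a^3 - 155a^2 + 357a + 1323) + (-(8100/121)a^2 + (129600/121)a - 510300/121)
  11a^3 - 155a^2 + 357a + 1323 = (-(1331/8100)a - 847/2700)(-(8100/121)a^2 + (129600/121)a - 510300/121) + (0)
Last nonzero remainder: -(8100/121)a^2 + (129600/121)a - 510300/121. Dividing through by -8100/121 gives the monic gcd a^2 - 16a + 63.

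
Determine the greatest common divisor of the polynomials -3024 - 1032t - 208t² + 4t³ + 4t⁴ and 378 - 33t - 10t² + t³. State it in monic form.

By polynomial division,
  4t⁴ + 4t³ - 208t² - 1032t - 3024 = (4t + 44)(t³ - 10t² - 33t + 378) + (364t² - 1092t - 19656)
  t³ - 10t² - 33t + 378 = ((1/364)t - 1/52)(364t² - 1092t - 19656) + (0)
Last nonzero remainder: 364t² - 1092t - 19656. Dividing through by 364 gives the monic gcd t² - 3t - 54.

-54 - 3t + t²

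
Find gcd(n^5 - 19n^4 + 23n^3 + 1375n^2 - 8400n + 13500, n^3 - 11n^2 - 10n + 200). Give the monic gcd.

Repeated division with remainder:
  n^5 - 19n^4 + 23n^3 + 1375n^2 - 8400n + 13500 = (n^2 - 8n - 55)(n^3 - 11n^2 - 10n + 200) + (490n^2 - 7350n + 24500)
  n^3 - 11n^2 - 10n + 200 = ((1/490)n + 2/245)(490n^2 - 7350n + 24500) + (0)
Last nonzero remainder: 490n^2 - 7350n + 24500. Dividing through by 490 gives the monic gcd n^2 - 15n + 50.

n^2 - 15n + 50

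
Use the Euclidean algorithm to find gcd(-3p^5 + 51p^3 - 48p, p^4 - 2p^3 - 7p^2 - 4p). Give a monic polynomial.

Euclidean algorithm in ℚ[p]:
  -3p^5 + 51p^3 - 48p = (-3p - 6)(p^4 - 2p^3 - 7p^2 - 4p) + (18p^3 - 54p^2 - 72p)
  p^4 - 2p^3 - 7p^2 - 4p = ((1/18)p + 1/18)(18p^3 - 54p^2 - 72p) + (0)
Last nonzero remainder: 18p^3 - 54p^2 - 72p. Dividing through by 18 gives the monic gcd p^3 - 3p^2 - 4p.

p^3 - 3p^2 - 4p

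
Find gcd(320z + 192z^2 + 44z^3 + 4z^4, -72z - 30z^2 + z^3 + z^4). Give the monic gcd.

By polynomial division,
  4z^4 + 44z^3 + 192z^2 + 320z = (4)(z^4 + z^3 - 30z^2 - 72z) + (40z^3 + 312z^2 + 608z)
  z^4 + z^3 - 30z^2 - 72z = ((1/40)z - 17/100)(40z^3 + 312z^2 + 608z) + ((196/25)z^2 + (784/25)z)
  40z^3 + 312z^2 + 608z = ((250/49)z + 950/49)((196/25)z^2 + (784/25)z) + (0)
Last nonzero remainder: (196/25)z^2 + (784/25)z. Dividing through by 196/25 gives the monic gcd z^2 + 4z.

4z + z^2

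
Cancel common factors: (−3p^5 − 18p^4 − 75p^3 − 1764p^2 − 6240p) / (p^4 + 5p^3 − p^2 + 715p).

(−3p^2 − 36p − 96)/(p + 11)

Euclidean algorithm in ℚ[p]:
  −3p^5 − 18p^4 − 75p^3 − 1764p^2 − 6240p = (−3p − 3)(p^4 + 5p^3 − p^2 + 715p) + (−63p^3 + 378p^2 − 4095p)
  p^4 + 5p^3 − p^2 + 715p = (−(1/63)p − 11/63)(−63p^3 + 378p^2 − 4095p) + (0)
Last nonzero remainder: −63p^3 + 378p^2 − 4095p. Dividing through by −63 gives the monic gcd p^3 − 6p^2 + 65p.
Cancel p^3 − 6p^2 + 65p from numerator and denominator to get the reduced form.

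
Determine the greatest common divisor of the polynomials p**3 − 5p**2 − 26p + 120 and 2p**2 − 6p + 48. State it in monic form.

Repeated division with remainder:
  p**3 − 5p**2 − 26p + 120 = ((1/2)p − 1)(2p**2 − 6p + 48) + (−56p + 168)
  2p**2 − 6p + 48 = (−(1/28)p)(−56p + 168) + (48)
  −56p + 168 = (−(7/6)p + 7/2)(48) + (0)
The last nonzero remainder is the constant 48, so the polynomials are coprime and gcd = 1.

1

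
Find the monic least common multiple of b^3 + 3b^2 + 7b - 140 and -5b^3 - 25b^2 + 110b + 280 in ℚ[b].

b^5 + 12b^4 + 48b^3 - 35b^2 - 1162b - 1960

By polynomial division,
  b^3 + 3b^2 + 7b - 140 = (-1/5)(-5b^3 - 25b^2 + 110b + 280) + (-2b^2 + 29b - 84)
  -5b^3 - 25b^2 + 110b + 280 = ((5/2)b + 195/4)(-2b^2 + 29b - 84) + (-(4375/4)b + 4375)
  -2b^2 + 29b - 84 = ((8/4375)b - 12/625)(-(4375/4)b + 4375) + (0)
Last nonzero remainder: -(4375/4)b + 4375. Dividing through by -4375/4 gives the monic gcd b - 4.
Then lcm(f, g) = f·g / gcd(f, g); expanding and making the result monic gives the answer.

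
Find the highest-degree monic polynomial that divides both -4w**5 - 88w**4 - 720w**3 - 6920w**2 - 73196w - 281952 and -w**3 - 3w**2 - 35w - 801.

w**3 + 3w**2 + 35w + 801

Apply the Euclidean algorithm:
  -4w**5 - 88w**4 - 720w**3 - 6920w**2 - 73196w - 281952 = (4w**2 + 76w + 352)(-w**3 - 3w**2 - 35w - 801) + (0)
Last nonzero remainder: -w**3 - 3w**2 - 35w - 801. Dividing through by -1 gives the monic gcd w**3 + 3w**2 + 35w + 801.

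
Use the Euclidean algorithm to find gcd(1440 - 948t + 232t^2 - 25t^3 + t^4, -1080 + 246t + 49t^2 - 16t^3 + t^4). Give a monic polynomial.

30 - 11t + t^2

Euclidean algorithm in ℚ[t]:
  t^4 - 25t^3 + 232t^2 - 948t + 1440 = (t^4 - 16t^3 + 49t^2 + 246t - 1080) + (-9t^3 + 183t^2 - 1194t + 2520)
  t^4 - 16t^3 + 49t^2 + 246t - 1080 = (-(1/9)t - 13/27)(-9t^3 + 183t^2 - 1194t + 2520) + ((40/9)t^2 - (440/9)t + 400/3)
  -9t^3 + 183t^2 - 1194t + 2520 = (-(81/40)t + 189/10)((40/9)t^2 - (440/9)t + 400/3) + (0)
Last nonzero remainder: (40/9)t^2 - (440/9)t + 400/3. Dividing through by 40/9 gives the monic gcd t^2 - 11t + 30.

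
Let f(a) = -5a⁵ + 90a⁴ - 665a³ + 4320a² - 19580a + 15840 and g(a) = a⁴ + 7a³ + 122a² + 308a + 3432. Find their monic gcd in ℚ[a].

a² + 44

Apply the Euclidean algorithm:
  -5a⁵ + 90a⁴ - 665a³ + 4320a² - 19580a + 15840 = (-5a + 125)(a⁴ + 7a³ + 122a² + 308a + 3432) + (-930a³ - 9390a² - 40920a - 413160)
  a⁴ + 7a³ + 122a² + 308a + 3432 = (-(1/930)a + 16/4805)(-930a³ - 9390a² - 40920a - 413160) + ((105006/961)a² + 4620264/961)
  -930a³ - 9390a² - 40920a - 413160 = (-(148955/17501)a - 1503965/17501)((105006/961)a² + 4620264/961) + (0)
Last nonzero remainder: (105006/961)a² + 4620264/961. Dividing through by 105006/961 gives the monic gcd a² + 44.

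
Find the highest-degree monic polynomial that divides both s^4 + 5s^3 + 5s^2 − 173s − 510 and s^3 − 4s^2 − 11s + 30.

s^2 − 2s − 15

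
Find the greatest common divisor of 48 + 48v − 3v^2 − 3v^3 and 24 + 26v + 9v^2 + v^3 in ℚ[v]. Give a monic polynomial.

Apply the Euclidean algorithm:
  −3v^3 − 3v^2 + 48v + 48 = (−3)(v^3 + 9v^2 + 26v + 24) + (24v^2 + 126v + 120)
  v^3 + 9v^2 + 26v + 24 = ((1/24)v + 5/32)(24v^2 + 126v + 120) + ((21/16)v + 21/4)
  24v^2 + 126v + 120 = ((128/7)v + 160/7)((21/16)v + 21/4) + (0)
Last nonzero remainder: (21/16)v + 21/4. Dividing through by 21/16 gives the monic gcd v + 4.

4 + v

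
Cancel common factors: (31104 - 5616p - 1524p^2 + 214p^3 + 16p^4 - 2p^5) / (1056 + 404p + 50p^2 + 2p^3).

(324 - 153p + 22p^2 - p^3)/(11 + p)

Euclidean algorithm in ℚ[p]:
  -2p^5 + 16p^4 + 214p^3 - 1524p^2 - 5616p + 31104 = (-p^2 + 33p - 516)(2p^3 + 50p^2 + 404p + 1056) + (12000p^2 + 168000p + 576000)
  2p^3 + 50p^2 + 404p + 1056 = ((1/6000)p + 11/6000)(12000p^2 + 168000p + 576000) + (0)
Last nonzero remainder: 12000p^2 + 168000p + 576000. Dividing through by 12000 gives the monic gcd p^2 + 14p + 48.
Cancel p^2 + 14p + 48 from numerator and denominator to get the reduced form.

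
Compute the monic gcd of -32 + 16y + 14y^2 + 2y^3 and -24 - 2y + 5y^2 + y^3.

4 + y

Repeated division with remainder:
  2y^3 + 14y^2 + 16y - 32 = (2)(y^3 + 5y^2 - 2y - 24) + (4y^2 + 20y + 16)
  y^3 + 5y^2 - 2y - 24 = ((1/4)y)(4y^2 + 20y + 16) + (-6y - 24)
  4y^2 + 20y + 16 = (-(2/3)y - 2/3)(-6y - 24) + (0)
Last nonzero remainder: -6y - 24. Dividing through by -6 gives the monic gcd y + 4.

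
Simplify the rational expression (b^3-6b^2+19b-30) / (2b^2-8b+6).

(b^2-3b+10)/(2b-2)

Apply the Euclidean algorithm:
  b^3-6b^2+19b-30 = ((1/2)b-1)(2b^2-8b+6) + (8b-24)
  2b^2-8b+6 = ((1/4)b-1/4)(8b-24) + (0)
Last nonzero remainder: 8b-24. Dividing through by 8 gives the monic gcd b-3.
Cancel b-3 from numerator and denominator to get the reduced form.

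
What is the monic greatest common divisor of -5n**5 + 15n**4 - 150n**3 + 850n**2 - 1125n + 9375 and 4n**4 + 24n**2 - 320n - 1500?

Apply the Euclidean algorithm:
  -5n**5 + 15n**4 - 150n**3 + 850n**2 - 1125n + 9375 = (-(5/4)n + 15/4)(4n**4 + 24n**2 - 320n - 1500) + (-120n**3 + 360n**2 - 1800n + 15000)
  4n**4 + 24n**2 - 320n - 1500 = (-(1/30)n - 1/10)(-120n**3 + 360n**2 - 1800n + 15000) + (0)
Last nonzero remainder: -120n**3 + 360n**2 - 1800n + 15000. Dividing through by -120 gives the monic gcd n**3 - 3n**2 + 15n - 125.

n**3 - 3n**2 + 15n - 125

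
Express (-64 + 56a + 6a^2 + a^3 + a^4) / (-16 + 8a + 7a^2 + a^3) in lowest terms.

(16 - 2a + a^2)/(4 + a)

By polynomial division,
  a^4 + a^3 + 6a^2 + 56a - 64 = (a - 6)(a^3 + 7a^2 + 8a - 16) + (40a^2 + 120a - 160)
  a^3 + 7a^2 + 8a - 16 = ((1/40)a + 1/10)(40a^2 + 120a - 160) + (0)
Last nonzero remainder: 40a^2 + 120a - 160. Dividing through by 40 gives the monic gcd a^2 + 3a - 4.
Cancel a^2 + 3a - 4 from numerator and denominator to get the reduced form.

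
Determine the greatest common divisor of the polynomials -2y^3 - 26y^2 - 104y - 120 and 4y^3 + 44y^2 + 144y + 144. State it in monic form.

y^2 + 8y + 12

Apply the Euclidean algorithm:
  -2y^3 - 26y^2 - 104y - 120 = (-1/2)(4y^3 + 44y^2 + 144y + 144) + (-4y^2 - 32y - 48)
  4y^3 + 44y^2 + 144y + 144 = (-y - 3)(-4y^2 - 32y - 48) + (0)
Last nonzero remainder: -4y^2 - 32y - 48. Dividing through by -4 gives the monic gcd y^2 + 8y + 12.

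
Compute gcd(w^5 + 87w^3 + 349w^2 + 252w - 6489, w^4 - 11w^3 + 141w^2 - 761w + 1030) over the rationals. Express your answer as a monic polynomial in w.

w^2 - 4w + 103

Apply the Euclidean algorithm:
  w^5 + 87w^3 + 349w^2 + 252w - 6489 = (w + 11)(w^4 - 11w^3 + 141w^2 - 761w + 1030) + (67w^3 - 441w^2 + 7593w - 17819)
  w^4 - 11w^3 + 141w^2 - 761w + 1030 = ((1/67)w - 296/4489)(67w^3 - 441w^2 + 7593w - 17819) + (-(6318/4489)w^2 + (25272/4489)w - 650754/4489)
  67w^3 - 441w^2 + 7593w - 17819 = (-(300763/6318)w + 776597/6318)(-(6318/4489)w^2 + (25272/4489)w - 650754/4489) + (0)
Last nonzero remainder: -(6318/4489)w^2 + (25272/4489)w - 650754/4489. Dividing through by -6318/4489 gives the monic gcd w^2 - 4w + 103.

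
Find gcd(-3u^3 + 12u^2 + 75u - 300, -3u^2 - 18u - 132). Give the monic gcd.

1

Euclidean algorithm in ℚ[u]:
  -3u^3 + 12u^2 + 75u - 300 = (u - 10)(-3u^2 - 18u - 132) + (27u - 1620)
  -3u^2 - 18u - 132 = (-(1/9)u - 22/3)(27u - 1620) + (-12012)
  27u - 1620 = (-(9/4004)u + 135/1001)(-12012) + (0)
The last nonzero remainder is the constant -12012, so the polynomials are coprime and gcd = 1.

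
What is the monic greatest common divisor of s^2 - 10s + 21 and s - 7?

s - 7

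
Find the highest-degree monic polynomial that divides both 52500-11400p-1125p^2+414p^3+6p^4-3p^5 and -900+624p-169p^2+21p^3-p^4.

Euclidean algorithm in ℚ[p]:
  -3p^5+6p^4+414p^3-1125p^2-11400p+52500 = (3p+57)(-p^4+21p^3-169p^2+624p-900) + (-276p^3+6636p^2-44268p+103800)
  -p^4+21p^3-169p^2+624p-900 = ((1/276)p+35/3174)(-276p^3+6636p^2-44268p+103800) + (-(43264/529)p^2+(389376/529)p-1081600/529)
  -276p^3+6636p^2-44268p+103800 = ((36501/10816)p-274551/5408)(-(43264/529)p^2+(389376/529)p-1081600/529) + (0)
Last nonzero remainder: -(43264/529)p^2+(389376/529)p-1081600/529. Dividing through by -43264/529 gives the monic gcd p^2-9p+25.

25-9p+p^2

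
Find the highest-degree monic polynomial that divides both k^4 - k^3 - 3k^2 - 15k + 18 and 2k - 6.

Euclidean algorithm in ℚ[k]:
  k^4 - k^3 - 3k^2 - 15k + 18 = ((1/2)k^3 + k^2 + (3/2)k - 3)(2k - 6) + (0)
Last nonzero remainder: 2k - 6. Dividing through by 2 gives the monic gcd k - 3.

k - 3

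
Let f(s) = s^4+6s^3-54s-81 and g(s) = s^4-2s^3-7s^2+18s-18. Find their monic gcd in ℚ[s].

s^2-9

Repeated division with remainder:
  s^4+6s^3-54s-81 = (s^4-2s^3-7s^2+18s-18) + (8s^3+7s^2-72s-63)
  s^4-2s^3-7s^2+18s-18 = ((1/8)s-23/64)(8s^3+7s^2-72s-63) + ((289/64)s^2-2601/64)
  8s^3+7s^2-72s-63 = ((512/289)s+448/289)((289/64)s^2-2601/64) + (0)
Last nonzero remainder: (289/64)s^2-2601/64. Dividing through by 289/64 gives the monic gcd s^2-9.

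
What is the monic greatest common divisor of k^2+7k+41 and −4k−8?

1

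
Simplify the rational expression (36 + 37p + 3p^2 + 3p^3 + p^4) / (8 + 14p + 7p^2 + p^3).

(9 - 2p + p^2)/(2 + p)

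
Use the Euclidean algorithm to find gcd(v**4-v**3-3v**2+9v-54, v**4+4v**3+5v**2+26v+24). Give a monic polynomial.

v**2-v+6

Apply the Euclidean algorithm:
  v**4-v**3-3v**2+9v-54 = (v**4+4v**3+5v**2+26v+24) + (-5v**3-8v**2-17v-78)
  v**4+4v**3+5v**2+26v+24 = (-(1/5)v-12/25)(-5v**3-8v**2-17v-78) + (-(56/25)v**2+(56/25)v-336/25)
  -5v**3-8v**2-17v-78 = ((125/56)v+325/56)(-(56/25)v**2+(56/25)v-336/25) + (0)
Last nonzero remainder: -(56/25)v**2+(56/25)v-336/25. Dividing through by -56/25 gives the monic gcd v**2-v+6.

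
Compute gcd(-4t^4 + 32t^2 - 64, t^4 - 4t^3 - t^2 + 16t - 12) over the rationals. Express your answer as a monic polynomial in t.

t^2 - 4

Euclidean algorithm in ℚ[t]:
  -4t^4 + 32t^2 - 64 = (-4)(t^4 - 4t^3 - t^2 + 16t - 12) + (-16t^3 + 28t^2 + 64t - 112)
  t^4 - 4t^3 - t^2 + 16t - 12 = (-(1/16)t + 9/64)(-16t^3 + 28t^2 + 64t - 112) + (-(15/16)t^2 + 15/4)
  -16t^3 + 28t^2 + 64t - 112 = ((256/15)t - 448/15)(-(15/16)t^2 + 15/4) + (0)
Last nonzero remainder: -(15/16)t^2 + 15/4. Dividing through by -15/16 gives the monic gcd t^2 - 4.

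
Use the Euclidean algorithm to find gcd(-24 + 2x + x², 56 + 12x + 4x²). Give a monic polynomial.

1

Euclidean algorithm in ℚ[x]:
  x² + 2x - 24 = (1/4)(4x² + 12x + 56) + (-x - 38)
  4x² + 12x + 56 = (-4x + 140)(-x - 38) + (5376)
  -x - 38 = (-(1/5376)x - 19/2688)(5376) + (0)
The last nonzero remainder is the constant 5376, so the polynomials are coprime and gcd = 1.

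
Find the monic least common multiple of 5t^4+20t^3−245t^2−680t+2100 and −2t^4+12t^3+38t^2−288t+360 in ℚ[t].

Apply the Euclidean algorithm:
  5t^4+20t^3−245t^2−680t+2100 = (−5/2)(−2t^4+12t^3+38t^2−288t+360) + (50t^3−150t^2−1400t+3000)
  −2t^4+12t^3+38t^2−288t+360 = (−(1/25)t+3/25)(50t^3−150t^2−1400t+3000) + (0)
Last nonzero remainder: 50t^3−150t^2−1400t+3000. Dividing through by 50 gives the monic gcd t^3−3t^2−28t+60.
Then lcm(f, g) = f·g / gcd(f, g); expanding and making the result monic gives the answer.

t^5+t^4−61t^3+11t^2+828t−1260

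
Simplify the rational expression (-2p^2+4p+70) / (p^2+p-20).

(-2p+14)/(p-4)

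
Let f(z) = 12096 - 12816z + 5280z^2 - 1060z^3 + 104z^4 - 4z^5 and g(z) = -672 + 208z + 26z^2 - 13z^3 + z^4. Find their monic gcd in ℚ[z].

-168 + 94z - 17z^2 + z^3

By polynomial division,
  -4z^5 + 104z^4 - 1060z^3 + 5280z^2 - 12816z + 12096 = (-4z + 52)(z^4 - 13z^3 + 26z^2 + 208z - 672) + (-280z^3 + 4760z^2 - 26320z + 47040)
  z^4 - 13z^3 + 26z^2 + 208z - 672 = (-(1/280)z - 1/70)(-280z^3 + 4760z^2 - 26320z + 47040) + (0)
Last nonzero remainder: -280z^3 + 4760z^2 - 26320z + 47040. Dividing through by -280 gives the monic gcd z^3 - 17z^2 + 94z - 168.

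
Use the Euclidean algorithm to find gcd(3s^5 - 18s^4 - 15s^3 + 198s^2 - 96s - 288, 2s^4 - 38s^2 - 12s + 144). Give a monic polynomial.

Euclidean algorithm in ℚ[s]:
  3s^5 - 18s^4 - 15s^3 + 198s^2 - 96s - 288 = ((3/2)s - 9)(2s^4 - 38s^2 - 12s + 144) + (42s^3 - 126s^2 - 420s + 1008)
  2s^4 - 38s^2 - 12s + 144 = ((1/21)s + 1/7)(42s^3 - 126s^2 - 420s + 1008) + (0)
Last nonzero remainder: 42s^3 - 126s^2 - 420s + 1008. Dividing through by 42 gives the monic gcd s^3 - 3s^2 - 10s + 24.

s^3 - 3s^2 - 10s + 24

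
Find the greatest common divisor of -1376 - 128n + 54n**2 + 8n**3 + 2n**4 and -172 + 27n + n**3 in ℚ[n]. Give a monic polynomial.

-172 + 27n + n**3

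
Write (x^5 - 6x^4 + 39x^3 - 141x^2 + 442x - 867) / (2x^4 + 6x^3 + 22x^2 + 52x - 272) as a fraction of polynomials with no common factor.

(x^3 - 7x^2 + 29x - 51)/(2x^2 + 4x - 16)

Repeated division with remainder:
  x^5 - 6x^4 + 39x^3 - 141x^2 + 442x - 867 = ((1/2)x - 9/2)(2x^4 + 6x^3 + 22x^2 + 52x - 272) + (55x^3 - 68x^2 + 812x - 2091)
  2x^4 + 6x^3 + 22x^2 + 52x - 272 = ((2/55)x + 466/3025)(55x^3 - 68x^2 + 812x - 2091) + ((8918/3025)x^2 + (8918/3025)x + 151606/3025)
  55x^3 - 68x^2 + 812x - 2091 = ((166375/8918)x - 372075/8918)((8918/3025)x^2 + (8918/3025)x + 151606/3025) + (0)
Last nonzero remainder: (8918/3025)x^2 + (8918/3025)x + 151606/3025. Dividing through by 8918/3025 gives the monic gcd x^2 + x + 17.
Cancel x^2 + x + 17 from numerator and denominator to get the reduced form.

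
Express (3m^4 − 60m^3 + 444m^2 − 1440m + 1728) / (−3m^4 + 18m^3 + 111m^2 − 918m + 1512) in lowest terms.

Apply the Euclidean algorithm:
  3m^4 − 60m^3 + 444m^2 − 1440m + 1728 = (−1)(−3m^4 + 18m^3 + 111m^2 − 918m + 1512) + (−42m^3 + 555m^2 − 2358m + 3240)
  −3m^4 + 18m^3 + 111m^2 − 918m + 1512 = ((1/14)m + 101/196)(−42m^3 + 555m^2 − 2358m + 3240) + (−(1287/196)m^2 + (6435/98)m − 7722/49)
  −42m^3 + 555m^2 − 2358m + 3240 = ((2744/429)m − 2940/143)(−(1287/196)m^2 + (6435/98)m − 7722/49) + (0)
Last nonzero remainder: −(1287/196)m^2 + (6435/98)m − 7722/49. Dividing through by −1287/196 gives the monic gcd m^2 − 10m + 24.
Cancel m^2 − 10m + 24 from numerator and denominator to get the reduced form.

(−m^2 + 10m − 24)/(m^2 + 4m − 21)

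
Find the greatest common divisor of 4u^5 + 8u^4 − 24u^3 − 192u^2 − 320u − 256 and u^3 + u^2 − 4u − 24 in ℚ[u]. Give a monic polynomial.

Apply the Euclidean algorithm:
  4u^5 + 8u^4 − 24u^3 − 192u^2 − 320u − 256 = (4u^2 + 4u − 12)(u^3 + u^2 − 4u − 24) + (−68u^2 − 272u − 544)
  u^3 + u^2 − 4u − 24 = (−(1/68)u + 3/68)(−68u^2 − 272u − 544) + (0)
Last nonzero remainder: −68u^2 − 272u − 544. Dividing through by −68 gives the monic gcd u^2 + 4u + 8.

u^2 + 4u + 8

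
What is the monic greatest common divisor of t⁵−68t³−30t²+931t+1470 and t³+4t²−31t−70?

By polynomial division,
  t⁵−68t³−30t²+931t+1470 = (t²−4t−21)(t³+4t²−31t−70) + (0)
The last nonzero remainder t³+4t²−31t−70 is already monic.

t³+4t²−31t−70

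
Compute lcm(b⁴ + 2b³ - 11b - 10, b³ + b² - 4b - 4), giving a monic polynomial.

By polynomial division,
  b⁴ + 2b³ - 11b - 10 = (b + 1)(b³ + b² - 4b - 4) + (3b² - 3b - 6)
  b³ + b² - 4b - 4 = ((1/3)b + 2/3)(3b² - 3b - 6) + (0)
Last nonzero remainder: 3b² - 3b - 6. Dividing through by 3 gives the monic gcd b² - b - 2.
Then lcm(f, g) = f·g / gcd(f, g); expanding and making the result monic gives the answer.

b⁵ + 4b⁴ + 4b³ - 11b² - 32b - 20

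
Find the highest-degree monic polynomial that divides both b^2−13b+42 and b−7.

b−7

Apply the Euclidean algorithm:
  b^2−13b+42 = (b−6)(b−7) + (0)
The last nonzero remainder b−7 is already monic.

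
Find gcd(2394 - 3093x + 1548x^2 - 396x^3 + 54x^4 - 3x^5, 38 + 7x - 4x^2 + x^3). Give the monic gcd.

Euclidean algorithm in ℚ[x]:
  -3x^5 + 54x^4 - 396x^3 + 1548x^2 - 3093x + 2394 = (-3x^2 + 42x - 207)(x^3 - 4x^2 + 7x + 38) + (540x^2 - 3240x + 10260)
  x^3 - 4x^2 + 7x + 38 = ((1/540)x + 1/270)(540x^2 - 3240x + 10260) + (0)
Last nonzero remainder: 540x^2 - 3240x + 10260. Dividing through by 540 gives the monic gcd x^2 - 6x + 19.

19 - 6x + x^2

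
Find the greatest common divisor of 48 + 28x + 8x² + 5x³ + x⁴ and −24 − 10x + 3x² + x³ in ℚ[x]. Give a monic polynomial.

8 + 6x + x²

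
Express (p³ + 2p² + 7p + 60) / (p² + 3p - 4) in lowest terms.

(p² - 2p + 15)/(p - 1)

Euclidean algorithm in ℚ[p]:
  p³ + 2p² + 7p + 60 = (p - 1)(p² + 3p - 4) + (14p + 56)
  p² + 3p - 4 = ((1/14)p - 1/14)(14p + 56) + (0)
Last nonzero remainder: 14p + 56. Dividing through by 14 gives the monic gcd p + 4.
Cancel p + 4 from numerator and denominator to get the reduced form.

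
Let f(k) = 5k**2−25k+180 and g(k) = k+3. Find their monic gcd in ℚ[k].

1

Euclidean algorithm in ℚ[k]:
  5k**2−25k+180 = (5k−40)(k+3) + (300)
  k+3 = ((1/300)k+1/100)(300) + (0)
The last nonzero remainder is the constant 300, so the polynomials are coprime and gcd = 1.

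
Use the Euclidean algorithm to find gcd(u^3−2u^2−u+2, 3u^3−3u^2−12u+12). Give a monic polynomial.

u^2−3u+2

Euclidean algorithm in ℚ[u]:
  u^3−2u^2−u+2 = (1/3)(3u^3−3u^2−12u+12) + (−u^2+3u−2)
  3u^3−3u^2−12u+12 = (−3u−6)(−u^2+3u−2) + (0)
Last nonzero remainder: −u^2+3u−2. Dividing through by −1 gives the monic gcd u^2−3u+2.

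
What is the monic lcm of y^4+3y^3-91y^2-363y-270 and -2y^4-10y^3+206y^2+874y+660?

Repeated division with remainder:
  y^4+3y^3-91y^2-363y-270 = (-1/2)(-2y^4-10y^3+206y^2+874y+660) + (-2y^3+12y^2+74y+60)
  -2y^4-10y^3+206y^2+874y+660 = (y+11)(-2y^3+12y^2+74y+60) + (0)
Last nonzero remainder: -2y^3+12y^2+74y+60. Dividing through by -2 gives the monic gcd y^3-6y^2-37y-30.
Then lcm(f, g) = f·g / gcd(f, g); expanding and making the result monic gives the answer.

y^5+14y^4-58y^3-1364y^2-4263y-2970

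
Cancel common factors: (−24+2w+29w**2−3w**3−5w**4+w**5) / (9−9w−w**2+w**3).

(−8−10w−w**2+w**3)/(3+w)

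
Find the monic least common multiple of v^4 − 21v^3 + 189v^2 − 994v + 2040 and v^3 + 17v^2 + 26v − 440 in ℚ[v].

v^6 − 142v^4 + 665v^3 + 1956v^2 − 66500v + 224400

Apply the Euclidean algorithm:
  v^4 − 21v^3 + 189v^2 − 994v + 2040 = (v − 38)(v^3 + 17v^2 + 26v − 440) + (809v^2 + 434v − 14680)
  v^3 + 17v^2 + 26v − 440 = ((1/809)v + 13319/654481)(809v^2 + 434v − 14680) + ((23112180/654481)v − 92448720/654481)
  809v^2 + 434v − 14680 = ((529475129/23112180)v + 240194527/2311218)((23112180/654481)v − 92448720/654481) + (0)
Last nonzero remainder: (23112180/654481)v − 92448720/654481. Dividing through by 23112180/654481 gives the monic gcd v − 4.
Then lcm(f, g) = f·g / gcd(f, g); expanding and making the result monic gives the answer.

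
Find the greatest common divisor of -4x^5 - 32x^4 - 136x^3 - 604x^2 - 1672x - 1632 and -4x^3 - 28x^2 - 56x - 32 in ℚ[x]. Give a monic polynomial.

x^2 + 6x + 8

Repeated division with remainder:
  -4x^5 - 32x^4 - 136x^3 - 604x^2 - 1672x - 1632 = (x^2 + x + 13)(-4x^3 - 28x^2 - 56x - 32) + (-152x^2 - 912x - 1216)
  -4x^3 - 28x^2 - 56x - 32 = ((1/38)x + 1/38)(-152x^2 - 912x - 1216) + (0)
Last nonzero remainder: -152x^2 - 912x - 1216. Dividing through by -152 gives the monic gcd x^2 + 6x + 8.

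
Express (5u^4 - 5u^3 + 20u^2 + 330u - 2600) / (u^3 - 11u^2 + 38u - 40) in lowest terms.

(5u^3 + 15u^2 + 80u + 650)/(u^2 - 7u + 10)

Euclidean algorithm in ℚ[u]:
  5u^4 - 5u^3 + 20u^2 + 330u - 2600 = (5u + 50)(u^3 - 11u^2 + 38u - 40) + (380u^2 - 1370u - 600)
  u^3 - 11u^2 + 38u - 40 = ((1/380)u - 281/14440)(380u^2 - 1370u - 600) + ((18655/1444)u - 18655/361)
  380u^2 - 1370u - 600 = ((109744/3731)u + 43320/3731)((18655/1444)u - 18655/361) + (0)
Last nonzero remainder: (18655/1444)u - 18655/361. Dividing through by 18655/1444 gives the monic gcd u - 4.
Cancel u - 4 from numerator and denominator to get the reduced form.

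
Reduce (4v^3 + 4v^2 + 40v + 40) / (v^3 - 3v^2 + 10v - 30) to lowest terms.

By polynomial division,
  4v^3 + 4v^2 + 40v + 40 = (4)(v^3 - 3v^2 + 10v - 30) + (16v^2 + 160)
  v^3 - 3v^2 + 10v - 30 = ((1/16)v - 3/16)(16v^2 + 160) + (0)
Last nonzero remainder: 16v^2 + 160. Dividing through by 16 gives the monic gcd v^2 + 10.
Cancel v^2 + 10 from numerator and denominator to get the reduced form.

(4v + 4)/(v - 3)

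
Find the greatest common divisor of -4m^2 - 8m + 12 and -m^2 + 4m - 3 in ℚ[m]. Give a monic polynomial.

m - 1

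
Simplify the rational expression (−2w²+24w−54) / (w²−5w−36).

Apply the Euclidean algorithm:
  −2w²+24w−54 = (−2)(w²−5w−36) + (14w−126)
  w²−5w−36 = ((1/14)w+2/7)(14w−126) + (0)
Last nonzero remainder: 14w−126. Dividing through by 14 gives the monic gcd w−9.
Cancel w−9 from numerator and denominator to get the reduced form.

(−2w+6)/(w+4)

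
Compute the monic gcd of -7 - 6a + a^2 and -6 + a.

1

By polynomial division,
  a^2 - 6a - 7 = (a)(a - 6) + (-7)
  a - 6 = (-(1/7)a + 6/7)(-7) + (0)
The last nonzero remainder is the constant -7, so the polynomials are coprime and gcd = 1.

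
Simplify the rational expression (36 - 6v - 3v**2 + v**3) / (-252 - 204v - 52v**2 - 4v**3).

(-12 + 6v - v**2)/(84 + 40v + 4v**2)

Euclidean algorithm in ℚ[v]:
  v**3 - 3v**2 - 6v + 36 = (-1/4)(-4v**3 - 52v**2 - 204v - 252) + (-16v**2 - 57v - 27)
  -4v**3 - 52v**2 - 204v - 252 = ((1/4)v + 151/64)(-16v**2 - 57v - 27) + (-(4017/64)v - 12051/64)
  -16v**2 - 57v - 27 = ((1024/4017)v + 192/1339)(-(4017/64)v - 12051/64) + (0)
Last nonzero remainder: -(4017/64)v - 12051/64. Dividing through by -4017/64 gives the monic gcd v + 3.
Cancel v + 3 from numerator and denominator to get the reduced form.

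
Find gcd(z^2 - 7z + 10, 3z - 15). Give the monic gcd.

z - 5

Apply the Euclidean algorithm:
  z^2 - 7z + 10 = ((1/3)z - 2/3)(3z - 15) + (0)
Last nonzero remainder: 3z - 15. Dividing through by 3 gives the monic gcd z - 5.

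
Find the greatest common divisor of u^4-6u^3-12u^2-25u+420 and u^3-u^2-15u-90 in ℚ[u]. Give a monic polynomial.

u^2+5u+15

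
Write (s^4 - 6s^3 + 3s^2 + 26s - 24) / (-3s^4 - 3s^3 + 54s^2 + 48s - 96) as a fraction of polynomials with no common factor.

Apply the Euclidean algorithm:
  s^4 - 6s^3 + 3s^2 + 26s - 24 = (-1/3)(-3s^4 - 3s^3 + 54s^2 + 48s - 96) + (-7s^3 + 21s^2 + 42s - 56)
  -3s^4 - 3s^3 + 54s^2 + 48s - 96 = ((3/7)s + 12/7)(-7s^3 + 21s^2 + 42s - 56) + (0)
Last nonzero remainder: -7s^3 + 21s^2 + 42s - 56. Dividing through by -7 gives the monic gcd s^3 - 3s^2 - 6s + 8.
Cancel s^3 - 3s^2 - 6s + 8 from numerator and denominator to get the reduced form.

(-s + 3)/(3s + 12)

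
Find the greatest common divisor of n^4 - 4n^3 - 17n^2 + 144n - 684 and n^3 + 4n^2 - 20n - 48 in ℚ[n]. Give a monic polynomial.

n + 6

Apply the Euclidean algorithm:
  n^4 - 4n^3 - 17n^2 + 144n - 684 = (n - 8)(n^3 + 4n^2 - 20n - 48) + (35n^2 + 32n - 1068)
  n^3 + 4n^2 - 20n - 48 = ((1/35)n + 108/1225)(35n^2 + 32n - 1068) + ((9424/1225)n + 56544/1225)
  35n^2 + 32n - 1068 = ((42875/9424)n - 109025/4712)((9424/1225)n + 56544/1225) + (0)
Last nonzero remainder: (9424/1225)n + 56544/1225. Dividing through by 9424/1225 gives the monic gcd n + 6.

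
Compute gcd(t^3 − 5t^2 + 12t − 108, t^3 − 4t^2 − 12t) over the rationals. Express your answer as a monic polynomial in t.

By polynomial division,
  t^3 − 5t^2 + 12t − 108 = (t^3 − 4t^2 − 12t) + (−t^2 + 24t − 108)
  t^3 − 4t^2 − 12t = (−t − 20)(−t^2 + 24t − 108) + (360t − 2160)
  −t^2 + 24t − 108 = (−(1/360)t + 1/20)(360t − 2160) + (0)
Last nonzero remainder: 360t − 2160. Dividing through by 360 gives the monic gcd t − 6.

t − 6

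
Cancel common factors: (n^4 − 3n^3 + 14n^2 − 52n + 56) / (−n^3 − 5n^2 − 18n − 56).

By polynomial division,
  n^4 − 3n^3 + 14n^2 − 52n + 56 = (−n + 8)(−n^3 − 5n^2 − 18n − 56) + (36n^2 + 36n + 504)
  −n^3 − 5n^2 − 18n − 56 = (−(1/36)n − 1/9)(36n^2 + 36n + 504) + (0)
Last nonzero remainder: 36n^2 + 36n + 504. Dividing through by 36 gives the monic gcd n^2 + n + 14.
Cancel n^2 + n + 14 from numerator and denominator to get the reduced form.

(−n^2 + 4n − 4)/(n + 4)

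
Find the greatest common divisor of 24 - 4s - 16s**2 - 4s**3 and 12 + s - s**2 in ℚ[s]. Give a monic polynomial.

3 + s

Repeated division with remainder:
  -4s**3 - 16s**2 - 4s + 24 = (4s + 20)(-s**2 + s + 12) + (-72s - 216)
  -s**2 + s + 12 = ((1/72)s - 1/18)(-72s - 216) + (0)
Last nonzero remainder: -72s - 216. Dividing through by -72 gives the monic gcd s + 3.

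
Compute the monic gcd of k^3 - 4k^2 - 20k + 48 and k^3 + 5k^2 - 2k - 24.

Repeated division with remainder:
  k^3 - 4k^2 - 20k + 48 = (k^3 + 5k^2 - 2k - 24) + (-9k^2 - 18k + 72)
  k^3 + 5k^2 - 2k - 24 = (-(1/9)k - 1/3)(-9k^2 - 18k + 72) + (0)
Last nonzero remainder: -9k^2 - 18k + 72. Dividing through by -9 gives the monic gcd k^2 + 2k - 8.

k^2 + 2k - 8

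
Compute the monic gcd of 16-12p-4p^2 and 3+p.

Apply the Euclidean algorithm:
  -4p^2-12p+16 = (-4p)(p+3) + (16)
  p+3 = ((1/16)p+3/16)(16) + (0)
The last nonzero remainder is the constant 16, so the polynomials are coprime and gcd = 1.

1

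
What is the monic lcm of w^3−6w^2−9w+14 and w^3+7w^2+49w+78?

w^5−w^4−265w^2−281w+546

Apply the Euclidean algorithm:
  w^3−6w^2−9w+14 = (w^3+7w^2+49w+78) + (−13w^2−58w−64)
  w^3+7w^2+49w+78 = (−(1/13)w−33/169)(−13w^2−58w−64) + ((5535/169)w+11070/169)
  −13w^2−58w−64 = (−(2197/5535)w−5408/5535)((5535/169)w+11070/169) + (0)
Last nonzero remainder: (5535/169)w+11070/169. Dividing through by 5535/169 gives the monic gcd w+2.
Then lcm(f, g) = f·g / gcd(f, g); expanding and making the result monic gives the answer.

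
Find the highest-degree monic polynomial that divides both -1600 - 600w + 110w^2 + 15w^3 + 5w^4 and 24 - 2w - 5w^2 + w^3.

-8 - 2w + w^2

By polynomial division,
  5w^4 + 15w^3 + 110w^2 - 600w - 1600 = (5w + 40)(w^3 - 5w^2 - 2w + 24) + (320w^2 - 640w - 2560)
  w^3 - 5w^2 - 2w + 24 = ((1/320)w - 3/320)(320w^2 - 640w - 2560) + (0)
Last nonzero remainder: 320w^2 - 640w - 2560. Dividing through by 320 gives the monic gcd w^2 - 2w - 8.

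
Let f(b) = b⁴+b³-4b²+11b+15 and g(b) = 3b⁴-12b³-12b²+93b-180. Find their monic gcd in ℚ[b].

b³-4b+15

Apply the Euclidean algorithm:
  b⁴+b³-4b²+11b+15 = (1/3)(3b⁴-12b³-12b²+93b-180) + (5b³-20b+75)
  3b⁴-12b³-12b²+93b-180 = ((3/5)b-12/5)(5b³-20b+75) + (0)
Last nonzero remainder: 5b³-20b+75. Dividing through by 5 gives the monic gcd b³-4b+15.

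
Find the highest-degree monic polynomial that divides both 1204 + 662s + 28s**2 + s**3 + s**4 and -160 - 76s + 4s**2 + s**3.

2 + s

Euclidean algorithm in ℚ[s]:
  s**4 + s**3 + 28s**2 + 662s + 1204 = (s - 3)(s**3 + 4s**2 - 76s - 160) + (116s**2 + 594s + 724)
  s**3 + 4s**2 - 76s - 160 = ((1/116)s - 65/6728)(116s**2 + 594s + 724) + (-(257355/3364)s - 257355/1682)
  116s**2 + 594s + 724 = (-(390224/257355)s - 1217768/257355)(-(257355/3364)s - 257355/1682) + (0)
Last nonzero remainder: -(257355/3364)s - 257355/1682. Dividing through by -257355/3364 gives the monic gcd s + 2.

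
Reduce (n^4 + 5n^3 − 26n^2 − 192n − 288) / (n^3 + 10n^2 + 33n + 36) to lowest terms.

By polynomial division,
  n^4 + 5n^3 − 26n^2 − 192n − 288 = (n − 5)(n^3 + 10n^2 + 33n + 36) + (−9n^2 − 63n − 108)
  n^3 + 10n^2 + 33n + 36 = (−(1/9)n − 1/3)(−9n^2 − 63n − 108) + (0)
Last nonzero remainder: −9n^2 − 63n − 108. Dividing through by −9 gives the monic gcd n^2 + 7n + 12.
Cancel n^2 + 7n + 12 from numerator and denominator to get the reduced form.

(n^2 − 2n − 24)/(n + 3)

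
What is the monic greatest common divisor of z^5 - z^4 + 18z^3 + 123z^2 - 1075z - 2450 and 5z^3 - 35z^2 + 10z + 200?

By polynomial division,
  z^5 - z^4 + 18z^3 + 123z^2 - 1075z - 2450 = ((1/5)z^2 + (6/5)z + 58/5)(5z^3 - 35z^2 + 10z + 200) + (477z^2 - 1431z - 4770)
  5z^3 - 35z^2 + 10z + 200 = ((5/477)z - 20/477)(477z^2 - 1431z - 4770) + (0)
Last nonzero remainder: 477z^2 - 1431z - 4770. Dividing through by 477 gives the monic gcd z^2 - 3z - 10.

z^2 - 3z - 10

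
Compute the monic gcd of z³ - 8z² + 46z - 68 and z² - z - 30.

1

Euclidean algorithm in ℚ[z]:
  z³ - 8z² + 46z - 68 = (z - 7)(z² - z - 30) + (69z - 278)
  z² - z - 30 = ((1/69)z + 209/4761)(69z - 278) + (-84728/4761)
  69z - 278 = (-(328509/84728)z + 661779/42364)(-84728/4761) + (0)
The last nonzero remainder is the constant -84728/4761, so the polynomials are coprime and gcd = 1.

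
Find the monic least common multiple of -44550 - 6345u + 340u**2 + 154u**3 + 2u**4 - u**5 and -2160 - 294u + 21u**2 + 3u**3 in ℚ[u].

356400 + 95310u + 3625u**2 - 1572u**3 - 170u**4 + 6u**5 + u**6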